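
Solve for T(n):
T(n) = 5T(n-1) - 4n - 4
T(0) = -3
First-order linear with linear forcing.
Homogeneous solution: T_h(n) = A·(5)^n.
Try particular T_p(n) = pn + q. Substituting:
  pn + q = 5(p(n-1) + q) - 4n - 4.
Matching the n-coefficient: p = 5p - 4 ⇒ p = 1.
Matching constants: q = -5p + 5q - 4 ⇒ q = \frac{9}{4}.
General: T(n) = A·(5)^n + n + \frac{9}{4}.
Apply T(0) = -3: A + \frac{9}{4} = -3 ⇒ A = - \frac{21}{4}.
So T(n) = - \frac{21 \cdot 5^{n}}{4} + n + \frac{9}{4}.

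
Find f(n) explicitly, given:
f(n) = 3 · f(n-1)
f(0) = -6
Pure geometric recurrence with ratio 3.
By induction f(n) = f(0) · (3)^n = - 6 \cdot 3^{n}.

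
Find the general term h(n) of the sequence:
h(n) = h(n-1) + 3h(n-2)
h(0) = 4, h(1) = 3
Characteristic equation: x² - x - 3 = 0.
Discriminant Δ = (1)² + 4·(3) = 13.
Roots r₁,₂ = (1 ± √13)/2, so r₁ = \frac{1}{2} + \frac{\sqrt{13}}{2}, r₂ = \frac{1}{2} - \frac{\sqrt{13}}{2}.
General solution: h(n) = A·r₁^n + B·r₂^n.
From the initial conditions, A + B = 4 and r₁A + r₂B = 3.
Since r₁ - r₂ = √13: A = (3 - (4)r₂)/√13 = \frac{\sqrt{13}}{13} + 2, and B = 4 - A = 2 - \frac{\sqrt{13}}{13}.
So h(n) = \left(\frac{\sqrt{13}}{13} + 2\right)\left(\frac{1}{2} + \frac{\sqrt{13}}{2}\right)^n + \left(2 - \frac{\sqrt{13}}{13}\right)\left(\frac{1}{2} - \frac{\sqrt{13}}{2}\right)^n.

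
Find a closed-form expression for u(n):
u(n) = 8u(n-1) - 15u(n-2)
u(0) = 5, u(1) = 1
Characteristic equation: x² - 8x + 15 = 0, which factors as (x - (3))(x - (5)) = 0.
Roots r₁ = 3, r₂ = 5 (distinct).
General solution: u(n) = A·(3)^n + B·(5)^n.
From u(0) = 5: A + B = 5.
From u(1) = 1: 3A + 5B = 1.
Solving: A = 12, B = -7.
So u(n) = 12 \cdot 3^{n} - 7 \cdot 5^{n}.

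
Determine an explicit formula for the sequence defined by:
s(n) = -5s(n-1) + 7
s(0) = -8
First-order linear non-homogeneous.
Homogeneous solution: s_h(n) = A·(-5)^n.
Try constant particular solution s_p = K: K = -5K + 7 ⇒ K = \frac{7}{6}.
General: s(n) = A·(-5)^n + \frac{7}{6}.
Apply s(0) = -8: A + \frac{7}{6} = -8 ⇒ A = - \frac{55}{6}.
So s(n) = \frac{7}{6} - \frac{55 \left(-5\right)^{n}}{6}.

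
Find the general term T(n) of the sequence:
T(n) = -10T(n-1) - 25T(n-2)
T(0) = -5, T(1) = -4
Characteristic equation: x² + 10x + 25 = 0, which is (x - (-5))².
Repeated root r = -5.
General solution: T(n) = (A + Bn)·(-5)^n.
From T(0) = -5: A = -5.
From T(1) = -4: (A + B)·(-5) = -4 ⇒ B = \frac{29}{5}.
So T(n) = \left(\frac{29 n}{5} - 5\right) \cdot (-5)^n.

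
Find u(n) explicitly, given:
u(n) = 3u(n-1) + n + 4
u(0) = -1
First-order linear with linear forcing.
Homogeneous solution: u_h(n) = A·(3)^n.
Try particular u_p(n) = pn + q. Substituting:
  pn + q = 3(p(n-1) + q) + n + 4.
Matching the n-coefficient: p = 3p + 1 ⇒ p = - \frac{1}{2}.
Matching constants: q = -3p + 3q + 4 ⇒ q = - \frac{11}{4}.
General: u(n) = A·(3)^n - \frac{n}{2} - \frac{11}{4}.
Apply u(0) = -1: A - \frac{11}{4} = -1 ⇒ A = \frac{7}{4}.
So u(n) = \frac{7 \cdot 3^{n}}{4} - \frac{n}{2} - \frac{11}{4}.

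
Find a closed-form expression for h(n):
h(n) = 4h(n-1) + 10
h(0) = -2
First-order linear non-homogeneous.
Homogeneous solution: h_h(n) = A·(4)^n.
Try constant particular solution h_p = K: K = 4K + 10 ⇒ K = - \frac{10}{3}.
General: h(n) = A·(4)^n - \frac{10}{3}.
Apply h(0) = -2: A - \frac{10}{3} = -2 ⇒ A = \frac{4}{3}.
So h(n) = \frac{4 \cdot 4^{n}}{3} - \frac{10}{3}.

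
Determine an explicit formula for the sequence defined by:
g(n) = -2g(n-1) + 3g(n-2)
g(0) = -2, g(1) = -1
Characteristic equation: x² + 2x - 3 = 0, which factors as (x - (1))(x - (-3)) = 0.
Roots r₁ = 1, r₂ = -3 (distinct).
General solution: g(n) = A·(1)^n + B·(-3)^n.
From g(0) = -2: A + B = -2.
From g(1) = -1: A - 3B = -1.
Solving: A = - \frac{7}{4}, B = - \frac{1}{4}.
So g(n) = - \frac{\left(-3\right)^{n}}{4} - \frac{7}{4}.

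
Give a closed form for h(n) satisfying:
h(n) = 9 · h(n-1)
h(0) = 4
Pure geometric recurrence with ratio 9.
By induction h(n) = h(0) · (9)^n = 4 \cdot 9^{n}.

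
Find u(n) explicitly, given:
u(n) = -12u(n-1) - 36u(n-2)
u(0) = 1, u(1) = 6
Characteristic equation: x² + 12x + 36 = 0, which is (x - (-6))².
Repeated root r = -6.
General solution: u(n) = (A + Bn)·(-6)^n.
From u(0) = 1: A = 1.
From u(1) = 6: (A + B)·(-6) = 6 ⇒ B = -2.
So u(n) = \left(1 - 2 n\right) \cdot (-6)^n.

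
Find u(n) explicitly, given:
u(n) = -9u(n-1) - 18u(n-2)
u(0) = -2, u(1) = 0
Characteristic equation: x² + 9x + 18 = 0, which factors as (x - (-3))(x - (-6)) = 0.
Roots r₁ = -3, r₂ = -6 (distinct).
General solution: u(n) = A·(-3)^n + B·(-6)^n.
From u(0) = -2: A + B = -2.
From u(1) = 0: -3A - 6B = 0.
Solving: A = -4, B = 2.
So u(n) = - 4 \left(-3\right)^{n} + 2 \left(-6\right)^{n}.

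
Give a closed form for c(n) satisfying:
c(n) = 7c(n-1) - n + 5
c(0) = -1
First-order linear with linear forcing.
Homogeneous solution: c_h(n) = A·(7)^n.
Try particular c_p(n) = pn + q. Substituting:
  pn + q = 7(p(n-1) + q) - n + 5.
Matching the n-coefficient: p = 7p - 1 ⇒ p = \frac{1}{6}.
Matching constants: q = -7p + 7q + 5 ⇒ q = - \frac{23}{36}.
General: c(n) = A·(7)^n + \frac{n}{6} - \frac{23}{36}.
Apply c(0) = -1: A - \frac{23}{36} = -1 ⇒ A = - \frac{13}{36}.
So c(n) = - \frac{13 \cdot 7^{n}}{36} + \frac{n}{6} - \frac{23}{36}.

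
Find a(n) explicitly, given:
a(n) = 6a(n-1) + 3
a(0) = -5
First-order linear non-homogeneous.
Homogeneous solution: a_h(n) = A·(6)^n.
Try constant particular solution a_p = K: K = 6K + 3 ⇒ K = - \frac{3}{5}.
General: a(n) = A·(6)^n - \frac{3}{5}.
Apply a(0) = -5: A - \frac{3}{5} = -5 ⇒ A = - \frac{22}{5}.
So a(n) = - \frac{22 \cdot 6^{n}}{5} - \frac{3}{5}.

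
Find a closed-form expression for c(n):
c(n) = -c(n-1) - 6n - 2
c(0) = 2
First-order linear with linear forcing.
Homogeneous solution: c_h(n) = A·(-1)^n.
Try particular c_p(n) = pn + q. Substituting:
  pn + q = -(p(n-1) + q) - 6n - 2.
Matching the n-coefficient: p = -p - 6 ⇒ p = -3.
Matching constants: q = p - q - 2 ⇒ q = - \frac{5}{2}.
General: c(n) = A·(-1)^n - 3 n - \frac{5}{2}.
Apply c(0) = 2: A - \frac{5}{2} = 2 ⇒ A = \frac{9}{2}.
So c(n) = \frac{9 \left(-1\right)^{n}}{2} - 3 n - \frac{5}{2}.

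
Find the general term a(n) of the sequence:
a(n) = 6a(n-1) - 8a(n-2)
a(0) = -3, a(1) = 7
Characteristic equation: x² - 6x + 8 = 0, which factors as (x - (4))(x - (2)) = 0.
Roots r₁ = 4, r₂ = 2 (distinct).
General solution: a(n) = A·(4)^n + B·(2)^n.
From a(0) = -3: A + B = -3.
From a(1) = 7: 4A + 2B = 7.
Solving: A = \frac{13}{2}, B = - \frac{19}{2}.
So a(n) = - \frac{19 \cdot 2^{n}}{2} + \frac{13 \cdot 4^{n}}{2}.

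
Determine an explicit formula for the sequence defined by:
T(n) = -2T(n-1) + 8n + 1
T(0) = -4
First-order linear with linear forcing.
Homogeneous solution: T_h(n) = A·(-2)^n.
Try particular T_p(n) = pn + q. Substituting:
  pn + q = -2(p(n-1) + q) + 8n + 1.
Matching the n-coefficient: p = -2p + 8 ⇒ p = \frac{8}{3}.
Matching constants: q = 2p - 2q + 1 ⇒ q = \frac{19}{9}.
General: T(n) = A·(-2)^n + \frac{8 n}{3} + \frac{19}{9}.
Apply T(0) = -4: A + \frac{19}{9} = -4 ⇒ A = - \frac{55}{9}.
So T(n) = - \frac{55 \left(-2\right)^{n}}{9} + \frac{8 n}{3} + \frac{19}{9}.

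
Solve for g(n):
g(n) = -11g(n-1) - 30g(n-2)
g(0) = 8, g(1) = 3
Characteristic equation: x² + 11x + 30 = 0, which factors as (x - (-5))(x - (-6)) = 0.
Roots r₁ = -5, r₂ = -6 (distinct).
General solution: g(n) = A·(-5)^n + B·(-6)^n.
From g(0) = 8: A + B = 8.
From g(1) = 3: -5A - 6B = 3.
Solving: A = 51, B = -43.
So g(n) = 51 \left(-5\right)^{n} - 43 \left(-6\right)^{n}.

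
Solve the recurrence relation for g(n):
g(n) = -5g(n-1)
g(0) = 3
This is a homogeneous first-order recurrence with ratio -5.
By induction g(n) = g(0) · (-5)^n = 3 \left(-5\right)^{n}.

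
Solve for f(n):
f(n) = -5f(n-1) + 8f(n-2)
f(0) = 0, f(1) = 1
Characteristic equation: x² + 5x - 8 = 0.
Discriminant Δ = (-5)² + 4·(8) = 57.
Roots r₁,₂ = (-5 ± √57)/2, so r₁ = - \frac{5}{2} + \frac{\sqrt{57}}{2}, r₂ = - \frac{\sqrt{57}}{2} - \frac{5}{2}.
General solution: f(n) = A·r₁^n + B·r₂^n.
From the initial conditions, A + B = 0 and r₁A + r₂B = 1.
Since r₁ - r₂ = √57: A = (1 - (0)r₂)/√57 = \frac{\sqrt{57}}{57}, and B = 0 - A = - \frac{\sqrt{57}}{57}.
So f(n) = \left(\frac{\sqrt{57}}{57}\right)\left(- \frac{5}{2} + \frac{\sqrt{57}}{2}\right)^n + \left(- \frac{\sqrt{57}}{57}\right)\left(- \frac{\sqrt{57}}{2} - \frac{5}{2}\right)^n.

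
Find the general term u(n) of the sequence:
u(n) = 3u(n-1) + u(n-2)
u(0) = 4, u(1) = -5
Characteristic equation: x² - 3x - 1 = 0.
Discriminant Δ = (3)² + 4·(1) = 13.
Roots r₁,₂ = (3 ± √13)/2, so r₁ = \frac{3}{2} + \frac{\sqrt{13}}{2}, r₂ = \frac{3}{2} - \frac{\sqrt{13}}{2}.
General solution: u(n) = A·r₁^n + B·r₂^n.
From the initial conditions, A + B = 4 and r₁A + r₂B = -5.
Since r₁ - r₂ = √13: A = (-5 - (4)r₂)/√13 = 2 - \frac{11 \sqrt{13}}{13}, and B = 4 - A = 2 + \frac{11 \sqrt{13}}{13}.
So u(n) = \left(2 - \frac{11 \sqrt{13}}{13}\right)\left(\frac{3}{2} + \frac{\sqrt{13}}{2}\right)^n + \left(2 + \frac{11 \sqrt{13}}{13}\right)\left(\frac{3}{2} - \frac{\sqrt{13}}{2}\right)^n.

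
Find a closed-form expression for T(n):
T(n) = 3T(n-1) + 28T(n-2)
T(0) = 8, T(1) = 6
Characteristic equation: x² - 3x - 28 = 0, which factors as (x - (-4))(x - (7)) = 0.
Roots r₁ = -4, r₂ = 7 (distinct).
General solution: T(n) = A·(-4)^n + B·(7)^n.
From T(0) = 8: A + B = 8.
From T(1) = 6: -4A + 7B = 6.
Solving: A = \frac{50}{11}, B = \frac{38}{11}.
So T(n) = \frac{50 \left(-4\right)^{n}}{11} + \frac{38 \cdot 7^{n}}{11}.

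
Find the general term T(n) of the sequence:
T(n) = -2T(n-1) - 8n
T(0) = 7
First-order linear with linear forcing.
Homogeneous solution: T_h(n) = A·(-2)^n.
Try particular T_p(n) = pn + q. Substituting:
  pn + q = -2(p(n-1) + q) - 8n.
Matching the n-coefficient: p = -2p - 8 ⇒ p = - \frac{8}{3}.
Matching constants: q = 2p - 2q ⇒ q = - \frac{16}{9}.
General: T(n) = A·(-2)^n - \frac{8 n}{3} - \frac{16}{9}.
Apply T(0) = 7: A - \frac{16}{9} = 7 ⇒ A = \frac{79}{9}.
So T(n) = \frac{79 \left(-2\right)^{n}}{9} - \frac{8 n}{3} - \frac{16}{9}.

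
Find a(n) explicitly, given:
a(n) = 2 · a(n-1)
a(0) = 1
Pure geometric recurrence with ratio 2.
By induction a(n) = a(0) · (2)^n = 2^{n}.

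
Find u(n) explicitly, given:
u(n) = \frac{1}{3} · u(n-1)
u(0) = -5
Pure geometric recurrence with ratio \frac{1}{3}.
By induction u(n) = u(0) · (\frac{1}{3})^n = - 5 \cdot 3^{- n}.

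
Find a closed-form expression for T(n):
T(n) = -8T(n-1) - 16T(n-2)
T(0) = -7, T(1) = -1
Characteristic equation: x² + 8x + 16 = 0, which is (x - (-4))².
Repeated root r = -4.
General solution: T(n) = (A + Bn)·(-4)^n.
From T(0) = -7: A = -7.
From T(1) = -1: (A + B)·(-4) = -1 ⇒ B = \frac{29}{4}.
So T(n) = \left(\frac{29 n}{4} - 7\right) \cdot (-4)^n.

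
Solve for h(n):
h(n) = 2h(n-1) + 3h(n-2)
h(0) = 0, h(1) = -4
Characteristic equation: x² - 2x - 3 = 0, which factors as (x - (3))(x - (-1)) = 0.
Roots r₁ = 3, r₂ = -1 (distinct).
General solution: h(n) = A·(3)^n + B·(-1)^n.
From h(0) = 0: A + B = 0.
From h(1) = -4: 3A - B = -4.
Solving: A = -1, B = 1.
So h(n) = \left(-1\right)^{n} - 3^{n}.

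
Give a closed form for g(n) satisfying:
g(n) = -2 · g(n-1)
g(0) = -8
Pure geometric recurrence with ratio -2.
By induction g(n) = g(0) · (-2)^n = - 8 \left(-2\right)^{n}.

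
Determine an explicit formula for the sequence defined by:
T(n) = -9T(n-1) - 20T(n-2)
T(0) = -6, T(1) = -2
Characteristic equation: x² + 9x + 20 = 0, which factors as (x - (-5))(x - (-4)) = 0.
Roots r₁ = -5, r₂ = -4 (distinct).
General solution: T(n) = A·(-5)^n + B·(-4)^n.
From T(0) = -6: A + B = -6.
From T(1) = -2: -5A - 4B = -2.
Solving: A = 26, B = -32.
So T(n) = - 32 \left(-4\right)^{n} + 26 \left(-5\right)^{n}.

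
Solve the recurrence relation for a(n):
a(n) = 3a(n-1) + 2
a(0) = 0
First-order linear non-homogeneous.
Homogeneous solution: a_h(n) = A·(3)^n.
Try constant particular solution a_p = K: K = 3K + 2 ⇒ K = -1.
General: a(n) = A·(3)^n - 1.
Apply a(0) = 0: A - 1 = 0 ⇒ A = 1.
So a(n) = 3^{n} - 1.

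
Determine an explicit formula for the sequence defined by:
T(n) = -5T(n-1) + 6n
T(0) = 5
First-order linear with linear forcing.
Homogeneous solution: T_h(n) = A·(-5)^n.
Try particular T_p(n) = pn + q. Substituting:
  pn + q = -5(p(n-1) + q) + 6n.
Matching the n-coefficient: p = -5p + 6 ⇒ p = 1.
Matching constants: q = 5p - 5q ⇒ q = \frac{5}{6}.
General: T(n) = A·(-5)^n + n + \frac{5}{6}.
Apply T(0) = 5: A + \frac{5}{6} = 5 ⇒ A = \frac{25}{6}.
So T(n) = \frac{25 \left(-5\right)^{n}}{6} + n + \frac{5}{6}.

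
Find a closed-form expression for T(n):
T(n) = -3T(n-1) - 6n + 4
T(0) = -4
First-order linear with linear forcing.
Homogeneous solution: T_h(n) = A·(-3)^n.
Try particular T_p(n) = pn + q. Substituting:
  pn + q = -3(p(n-1) + q) - 6n + 4.
Matching the n-coefficient: p = -3p - 6 ⇒ p = - \frac{3}{2}.
Matching constants: q = 3p - 3q + 4 ⇒ q = - \frac{1}{8}.
General: T(n) = A·(-3)^n - \frac{3 n}{2} - \frac{1}{8}.
Apply T(0) = -4: A - \frac{1}{8} = -4 ⇒ A = - \frac{31}{8}.
So T(n) = - \frac{31 \left(-3\right)^{n}}{8} - \frac{3 n}{2} - \frac{1}{8}.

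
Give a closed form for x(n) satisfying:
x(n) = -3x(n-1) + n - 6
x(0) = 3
First-order linear with linear forcing.
Homogeneous solution: x_h(n) = A·(-3)^n.
Try particular x_p(n) = pn + q. Substituting:
  pn + q = -3(p(n-1) + q) + n - 6.
Matching the n-coefficient: p = -3p + 1 ⇒ p = \frac{1}{4}.
Matching constants: q = 3p - 3q - 6 ⇒ q = - \frac{21}{16}.
General: x(n) = A·(-3)^n + \frac{n}{4} - \frac{21}{16}.
Apply x(0) = 3: A - \frac{21}{16} = 3 ⇒ A = \frac{69}{16}.
So x(n) = \frac{69 \left(-3\right)^{n}}{16} + \frac{n}{4} - \frac{21}{16}.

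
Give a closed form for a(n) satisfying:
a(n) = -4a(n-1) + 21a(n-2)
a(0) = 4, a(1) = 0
Characteristic equation: x² + 4x - 21 = 0, which factors as (x - (3))(x - (-7)) = 0.
Roots r₁ = 3, r₂ = -7 (distinct).
General solution: a(n) = A·(3)^n + B·(-7)^n.
From a(0) = 4: A + B = 4.
From a(1) = 0: 3A - 7B = 0.
Solving: A = \frac{14}{5}, B = \frac{6}{5}.
So a(n) = \frac{6 \left(-7\right)^{n}}{5} + \frac{14 \cdot 3^{n}}{5}.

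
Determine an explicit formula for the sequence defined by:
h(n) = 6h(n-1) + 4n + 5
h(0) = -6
First-order linear with linear forcing.
Homogeneous solution: h_h(n) = A·(6)^n.
Try particular h_p(n) = pn + q. Substituting:
  pn + q = 6(p(n-1) + q) + 4n + 5.
Matching the n-coefficient: p = 6p + 4 ⇒ p = - \frac{4}{5}.
Matching constants: q = -6p + 6q + 5 ⇒ q = - \frac{49}{25}.
General: h(n) = A·(6)^n - \frac{4 n}{5} - \frac{49}{25}.
Apply h(0) = -6: A - \frac{49}{25} = -6 ⇒ A = - \frac{101}{25}.
So h(n) = - \frac{101 \cdot 6^{n}}{25} - \frac{4 n}{5} - \frac{49}{25}.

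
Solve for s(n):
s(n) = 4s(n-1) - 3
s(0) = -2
First-order linear non-homogeneous.
Homogeneous solution: s_h(n) = A·(4)^n.
Try constant particular solution s_p = K: K = 4K - 3 ⇒ K = 1.
General: s(n) = A·(4)^n + 1.
Apply s(0) = -2: A + 1 = -2 ⇒ A = -3.
So s(n) = 1 - 3 \cdot 4^{n}.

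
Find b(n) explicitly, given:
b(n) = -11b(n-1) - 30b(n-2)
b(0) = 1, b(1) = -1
Characteristic equation: x² + 11x + 30 = 0, which factors as (x - (-6))(x - (-5)) = 0.
Roots r₁ = -6, r₂ = -5 (distinct).
General solution: b(n) = A·(-6)^n + B·(-5)^n.
From b(0) = 1: A + B = 1.
From b(1) = -1: -6A - 5B = -1.
Solving: A = -4, B = 5.
So b(n) = 5 \left(-5\right)^{n} - 4 \left(-6\right)^{n}.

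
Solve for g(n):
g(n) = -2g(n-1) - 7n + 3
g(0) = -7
First-order linear with linear forcing.
Homogeneous solution: g_h(n) = A·(-2)^n.
Try particular g_p(n) = pn + q. Substituting:
  pn + q = -2(p(n-1) + q) - 7n + 3.
Matching the n-coefficient: p = -2p - 7 ⇒ p = - \frac{7}{3}.
Matching constants: q = 2p - 2q + 3 ⇒ q = - \frac{5}{9}.
General: g(n) = A·(-2)^n - \frac{7 n}{3} - \frac{5}{9}.
Apply g(0) = -7: A - \frac{5}{9} = -7 ⇒ A = - \frac{58}{9}.
So g(n) = - \frac{58 \left(-2\right)^{n}}{9} - \frac{7 n}{3} - \frac{5}{9}.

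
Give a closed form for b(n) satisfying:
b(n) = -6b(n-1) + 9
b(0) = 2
First-order linear non-homogeneous.
Homogeneous solution: b_h(n) = A·(-6)^n.
Try constant particular solution b_p = K: K = -6K + 9 ⇒ K = \frac{9}{7}.
General: b(n) = A·(-6)^n + \frac{9}{7}.
Apply b(0) = 2: A + \frac{9}{7} = 2 ⇒ A = \frac{5}{7}.
So b(n) = \frac{5 \left(-6\right)^{n}}{7} + \frac{9}{7}.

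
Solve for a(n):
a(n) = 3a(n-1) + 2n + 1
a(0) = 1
First-order linear with linear forcing.
Homogeneous solution: a_h(n) = A·(3)^n.
Try particular a_p(n) = pn + q. Substituting:
  pn + q = 3(p(n-1) + q) + 2n + 1.
Matching the n-coefficient: p = 3p + 2 ⇒ p = -1.
Matching constants: q = -3p + 3q + 1 ⇒ q = -2.
General: a(n) = A·(3)^n - n - 2.
Apply a(0) = 1: A - 2 = 1 ⇒ A = 3.
So a(n) = 3 \cdot 3^{n} - n - 2.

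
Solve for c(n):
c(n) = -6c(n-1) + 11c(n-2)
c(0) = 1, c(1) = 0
Characteristic equation: x² + 6x - 11 = 0.
Discriminant Δ = (-6)² + 4·(11) = 80.
Roots r₁,₂ = (-6 ± √80)/2, so r₁ = -3 + 2 \sqrt{5}, r₂ = - 2 \sqrt{5} - 3.
General solution: c(n) = A·r₁^n + B·r₂^n.
From the initial conditions, A + B = 1 and r₁A + r₂B = 0.
Since r₁ - r₂ = √80: A = (0 - (1)r₂)/√80 = \frac{3 \sqrt{5}}{20} + \frac{1}{2}, and B = 1 - A = \frac{1}{2} - \frac{3 \sqrt{5}}{20}.
So c(n) = \left(\frac{3 \sqrt{5}}{20} + \frac{1}{2}\right)\left(-3 + 2 \sqrt{5}\right)^n + \left(\frac{1}{2} - \frac{3 \sqrt{5}}{20}\right)\left(- 2 \sqrt{5} - 3\right)^n.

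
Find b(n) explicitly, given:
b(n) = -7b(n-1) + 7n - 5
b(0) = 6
First-order linear with linear forcing.
Homogeneous solution: b_h(n) = A·(-7)^n.
Try particular b_p(n) = pn + q. Substituting:
  pn + q = -7(p(n-1) + q) + 7n - 5.
Matching the n-coefficient: p = -7p + 7 ⇒ p = \frac{7}{8}.
Matching constants: q = 7p - 7q - 5 ⇒ q = \frac{9}{64}.
General: b(n) = A·(-7)^n + \frac{7 n}{8} + \frac{9}{64}.
Apply b(0) = 6: A + \frac{9}{64} = 6 ⇒ A = \frac{375}{64}.
So b(n) = \frac{375 \left(-7\right)^{n}}{64} + \frac{7 n}{8} + \frac{9}{64}.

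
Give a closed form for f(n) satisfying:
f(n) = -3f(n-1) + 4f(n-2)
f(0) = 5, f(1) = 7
Characteristic equation: x² + 3x - 4 = 0, which factors as (x - (1))(x - (-4)) = 0.
Roots r₁ = 1, r₂ = -4 (distinct).
General solution: f(n) = A·(1)^n + B·(-4)^n.
From f(0) = 5: A + B = 5.
From f(1) = 7: A - 4B = 7.
Solving: A = \frac{27}{5}, B = - \frac{2}{5}.
So f(n) = \frac{27}{5} - \frac{2 \left(-4\right)^{n}}{5}.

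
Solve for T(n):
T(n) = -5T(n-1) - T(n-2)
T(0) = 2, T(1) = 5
Characteristic equation: x² + 5x + 1 = 0.
Discriminant Δ = (-5)² + 4·(-1) = 21.
Roots r₁,₂ = (-5 ± √21)/2, so r₁ = - \frac{5}{2} + \frac{\sqrt{21}}{2}, r₂ = - \frac{5}{2} - \frac{\sqrt{21}}{2}.
General solution: T(n) = A·r₁^n + B·r₂^n.
From the initial conditions, A + B = 2 and r₁A + r₂B = 5.
Since r₁ - r₂ = √21: A = (5 - (2)r₂)/√21 = 1 + \frac{10 \sqrt{21}}{21}, and B = 2 - A = 1 - \frac{10 \sqrt{21}}{21}.
So T(n) = \left(1 + \frac{10 \sqrt{21}}{21}\right)\left(- \frac{5}{2} + \frac{\sqrt{21}}{2}\right)^n + \left(1 - \frac{10 \sqrt{21}}{21}\right)\left(- \frac{5}{2} - \frac{\sqrt{21}}{2}\right)^n.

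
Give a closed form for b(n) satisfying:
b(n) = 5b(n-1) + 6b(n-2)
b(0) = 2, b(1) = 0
Characteristic equation: x² - 5x - 6 = 0, which factors as (x - (-1))(x - (6)) = 0.
Roots r₁ = -1, r₂ = 6 (distinct).
General solution: b(n) = A·(-1)^n + B·(6)^n.
From b(0) = 2: A + B = 2.
From b(1) = 0: -A + 6B = 0.
Solving: A = \frac{12}{7}, B = \frac{2}{7}.
So b(n) = \frac{12 \left(-1\right)^{n}}{7} + \frac{2 \cdot 6^{n}}{7}.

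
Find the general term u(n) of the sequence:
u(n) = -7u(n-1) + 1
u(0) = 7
First-order linear non-homogeneous.
Homogeneous solution: u_h(n) = A·(-7)^n.
Try constant particular solution u_p = K: K = -7K + 1 ⇒ K = \frac{1}{8}.
General: u(n) = A·(-7)^n + \frac{1}{8}.
Apply u(0) = 7: A + \frac{1}{8} = 7 ⇒ A = \frac{55}{8}.
So u(n) = \frac{55 \left(-7\right)^{n}}{8} + \frac{1}{8}.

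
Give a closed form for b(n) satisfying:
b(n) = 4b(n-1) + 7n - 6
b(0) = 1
First-order linear with linear forcing.
Homogeneous solution: b_h(n) = A·(4)^n.
Try particular b_p(n) = pn + q. Substituting:
  pn + q = 4(p(n-1) + q) + 7n - 6.
Matching the n-coefficient: p = 4p + 7 ⇒ p = - \frac{7}{3}.
Matching constants: q = -4p + 4q - 6 ⇒ q = - \frac{10}{9}.
General: b(n) = A·(4)^n - \frac{7 n}{3} - \frac{10}{9}.
Apply b(0) = 1: A - \frac{10}{9} = 1 ⇒ A = \frac{19}{9}.
So b(n) = \frac{19 \cdot 4^{n}}{9} - \frac{7 n}{3} - \frac{10}{9}.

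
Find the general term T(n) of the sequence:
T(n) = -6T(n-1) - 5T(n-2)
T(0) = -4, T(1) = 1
Characteristic equation: x² + 6x + 5 = 0, which factors as (x - (-1))(x - (-5)) = 0.
Roots r₁ = -1, r₂ = -5 (distinct).
General solution: T(n) = A·(-1)^n + B·(-5)^n.
From T(0) = -4: A + B = -4.
From T(1) = 1: -A - 5B = 1.
Solving: A = - \frac{19}{4}, B = \frac{3}{4}.
So T(n) = - \frac{19 \left(-1\right)^{n}}{4} + \frac{3 \left(-5\right)^{n}}{4}.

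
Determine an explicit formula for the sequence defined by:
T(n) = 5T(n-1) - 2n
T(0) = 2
First-order linear with linear forcing.
Homogeneous solution: T_h(n) = A·(5)^n.
Try particular T_p(n) = pn + q. Substituting:
  pn + q = 5(p(n-1) + q) - 2n.
Matching the n-coefficient: p = 5p - 2 ⇒ p = \frac{1}{2}.
Matching constants: q = -5p + 5q ⇒ q = \frac{5}{8}.
General: T(n) = A·(5)^n + \frac{n}{2} + \frac{5}{8}.
Apply T(0) = 2: A + \frac{5}{8} = 2 ⇒ A = \frac{11}{8}.
So T(n) = \frac{11 \cdot 5^{n}}{8} + \frac{n}{2} + \frac{5}{8}.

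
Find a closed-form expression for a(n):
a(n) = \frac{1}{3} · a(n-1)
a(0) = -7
Pure geometric recurrence with ratio \frac{1}{3}.
By induction a(n) = a(0) · (\frac{1}{3})^n = - 7 \cdot 3^{- n}.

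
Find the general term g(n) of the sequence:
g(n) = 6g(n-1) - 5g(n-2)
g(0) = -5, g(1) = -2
Characteristic equation: x² - 6x + 5 = 0, which factors as (x - (1))(x - (5)) = 0.
Roots r₁ = 1, r₂ = 5 (distinct).
General solution: g(n) = A·(1)^n + B·(5)^n.
From g(0) = -5: A + B = -5.
From g(1) = -2: A + 5B = -2.
Solving: A = - \frac{23}{4}, B = \frac{3}{4}.
So g(n) = \frac{3 \cdot 5^{n}}{4} - \frac{23}{4}.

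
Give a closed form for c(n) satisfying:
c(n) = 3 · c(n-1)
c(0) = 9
Pure geometric recurrence with ratio 3.
By induction c(n) = c(0) · (3)^n = 9 \cdot 3^{n}.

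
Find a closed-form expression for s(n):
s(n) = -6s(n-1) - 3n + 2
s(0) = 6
First-order linear with linear forcing.
Homogeneous solution: s_h(n) = A·(-6)^n.
Try particular s_p(n) = pn + q. Substituting:
  pn + q = -6(p(n-1) + q) - 3n + 2.
Matching the n-coefficient: p = -6p - 3 ⇒ p = - \frac{3}{7}.
Matching constants: q = 6p - 6q + 2 ⇒ q = - \frac{4}{49}.
General: s(n) = A·(-6)^n - \frac{3 n}{7} - \frac{4}{49}.
Apply s(0) = 6: A - \frac{4}{49} = 6 ⇒ A = \frac{298}{49}.
So s(n) = \frac{298 \left(-6\right)^{n}}{49} - \frac{3 n}{7} - \frac{4}{49}.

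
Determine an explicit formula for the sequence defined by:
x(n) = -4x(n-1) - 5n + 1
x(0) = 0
First-order linear with linear forcing.
Homogeneous solution: x_h(n) = A·(-4)^n.
Try particular x_p(n) = pn + q. Substituting:
  pn + q = -4(p(n-1) + q) - 5n + 1.
Matching the n-coefficient: p = -4p - 5 ⇒ p = -1.
Matching constants: q = 4p - 4q + 1 ⇒ q = - \frac{3}{5}.
General: x(n) = A·(-4)^n - n - \frac{3}{5}.
Apply x(0) = 0: A - \frac{3}{5} = 0 ⇒ A = \frac{3}{5}.
So x(n) = \frac{3 \left(-4\right)^{n}}{5} - n - \frac{3}{5}.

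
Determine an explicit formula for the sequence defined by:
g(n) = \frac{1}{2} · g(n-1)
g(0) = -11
Pure geometric recurrence with ratio \frac{1}{2}.
By induction g(n) = g(0) · (\frac{1}{2})^n = - 11 \cdot 2^{- n}.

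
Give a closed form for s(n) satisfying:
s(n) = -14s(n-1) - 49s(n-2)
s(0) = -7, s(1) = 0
Characteristic equation: x² + 14x + 49 = 0, which is (x - (-7))².
Repeated root r = -7.
General solution: s(n) = (A + Bn)·(-7)^n.
From s(0) = -7: A = -7.
From s(1) = 0: (A + B)·(-7) = 0 ⇒ B = 7.
So s(n) = \left(7 n - 7\right) \cdot (-7)^n.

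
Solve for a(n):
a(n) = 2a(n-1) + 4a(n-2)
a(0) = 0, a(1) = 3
Characteristic equation: x² - 2x - 4 = 0.
Discriminant Δ = (2)² + 4·(4) = 20.
Roots r₁,₂ = (2 ± √20)/2, so r₁ = 1 + \sqrt{5}, r₂ = 1 - \sqrt{5}.
General solution: a(n) = A·r₁^n + B·r₂^n.
From the initial conditions, A + B = 0 and r₁A + r₂B = 3.
Since r₁ - r₂ = √20: A = (3 - (0)r₂)/√20 = \frac{3 \sqrt{5}}{10}, and B = 0 - A = - \frac{3 \sqrt{5}}{10}.
So a(n) = \left(\frac{3 \sqrt{5}}{10}\right)\left(1 + \sqrt{5}\right)^n + \left(- \frac{3 \sqrt{5}}{10}\right)\left(1 - \sqrt{5}\right)^n.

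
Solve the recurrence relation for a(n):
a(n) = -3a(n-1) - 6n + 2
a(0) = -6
First-order linear with linear forcing.
Homogeneous solution: a_h(n) = A·(-3)^n.
Try particular a_p(n) = pn + q. Substituting:
  pn + q = -3(p(n-1) + q) - 6n + 2.
Matching the n-coefficient: p = -3p - 6 ⇒ p = - \frac{3}{2}.
Matching constants: q = 3p - 3q + 2 ⇒ q = - \frac{5}{8}.
General: a(n) = A·(-3)^n - \frac{3 n}{2} - \frac{5}{8}.
Apply a(0) = -6: A - \frac{5}{8} = -6 ⇒ A = - \frac{43}{8}.
So a(n) = - \frac{43 \left(-3\right)^{n}}{8} - \frac{3 n}{2} - \frac{5}{8}.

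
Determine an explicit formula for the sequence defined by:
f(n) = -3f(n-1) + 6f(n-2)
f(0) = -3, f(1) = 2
Characteristic equation: x² + 3x - 6 = 0.
Discriminant Δ = (-3)² + 4·(6) = 33.
Roots r₁,₂ = (-3 ± √33)/2, so r₁ = - \frac{3}{2} + \frac{\sqrt{33}}{2}, r₂ = - \frac{\sqrt{33}}{2} - \frac{3}{2}.
General solution: f(n) = A·r₁^n + B·r₂^n.
From the initial conditions, A + B = -3 and r₁A + r₂B = 2.
Since r₁ - r₂ = √33: A = (2 - (-3)r₂)/√33 = - \frac{3}{2} - \frac{5 \sqrt{33}}{66}, and B = -3 - A = - \frac{3}{2} + \frac{5 \sqrt{33}}{66}.
So f(n) = \left(- \frac{3}{2} - \frac{5 \sqrt{33}}{66}\right)\left(- \frac{3}{2} + \frac{\sqrt{33}}{2}\right)^n + \left(- \frac{3}{2} + \frac{5 \sqrt{33}}{66}\right)\left(- \frac{\sqrt{33}}{2} - \frac{3}{2}\right)^n.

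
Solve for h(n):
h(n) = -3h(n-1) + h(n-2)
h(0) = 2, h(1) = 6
Characteristic equation: x² + 3x - 1 = 0.
Discriminant Δ = (-3)² + 4·(1) = 13.
Roots r₁,₂ = (-3 ± √13)/2, so r₁ = - \frac{3}{2} + \frac{\sqrt{13}}{2}, r₂ = - \frac{\sqrt{13}}{2} - \frac{3}{2}.
General solution: h(n) = A·r₁^n + B·r₂^n.
From the initial conditions, A + B = 2 and r₁A + r₂B = 6.
Since r₁ - r₂ = √13: A = (6 - (2)r₂)/√13 = 1 + \frac{9 \sqrt{13}}{13}, and B = 2 - A = 1 - \frac{9 \sqrt{13}}{13}.
So h(n) = \left(1 + \frac{9 \sqrt{13}}{13}\right)\left(- \frac{3}{2} + \frac{\sqrt{13}}{2}\right)^n + \left(1 - \frac{9 \sqrt{13}}{13}\right)\left(- \frac{\sqrt{13}}{2} - \frac{3}{2}\right)^n.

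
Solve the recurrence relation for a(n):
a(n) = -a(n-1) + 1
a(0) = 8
First-order linear non-homogeneous.
Homogeneous solution: a_h(n) = A·(-1)^n.
Try constant particular solution a_p = K: K = -K + 1 ⇒ K = \frac{1}{2}.
General: a(n) = A·(-1)^n + \frac{1}{2}.
Apply a(0) = 8: A + \frac{1}{2} = 8 ⇒ A = \frac{15}{2}.
So a(n) = \frac{15 \left(-1\right)^{n}}{2} + \frac{1}{2}.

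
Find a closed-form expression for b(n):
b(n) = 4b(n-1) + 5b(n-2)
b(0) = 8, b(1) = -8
Characteristic equation: x² - 4x - 5 = 0, which factors as (x - (5))(x - (-1)) = 0.
Roots r₁ = 5, r₂ = -1 (distinct).
General solution: b(n) = A·(5)^n + B·(-1)^n.
From b(0) = 8: A + B = 8.
From b(1) = -8: 5A - B = -8.
Solving: A = 0, B = 8.
So b(n) = 8 \left(-1\right)^{n}.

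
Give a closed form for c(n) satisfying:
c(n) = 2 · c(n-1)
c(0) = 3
Pure geometric recurrence with ratio 2.
By induction c(n) = c(0) · (2)^n = 3 \cdot 2^{n}.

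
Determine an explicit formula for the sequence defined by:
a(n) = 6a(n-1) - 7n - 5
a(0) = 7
First-order linear with linear forcing.
Homogeneous solution: a_h(n) = A·(6)^n.
Try particular a_p(n) = pn + q. Substituting:
  pn + q = 6(p(n-1) + q) - 7n - 5.
Matching the n-coefficient: p = 6p - 7 ⇒ p = \frac{7}{5}.
Matching constants: q = -6p + 6q - 5 ⇒ q = \frac{67}{25}.
General: a(n) = A·(6)^n + \frac{7 n}{5} + \frac{67}{25}.
Apply a(0) = 7: A + \frac{67}{25} = 7 ⇒ A = \frac{108}{25}.
So a(n) = \frac{108 \cdot 6^{n}}{25} + \frac{7 n}{5} + \frac{67}{25}.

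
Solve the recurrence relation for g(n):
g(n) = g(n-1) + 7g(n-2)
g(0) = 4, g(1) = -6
Characteristic equation: x² - x - 7 = 0.
Discriminant Δ = (1)² + 4·(7) = 29.
Roots r₁,₂ = (1 ± √29)/2, so r₁ = \frac{1}{2} + \frac{\sqrt{29}}{2}, r₂ = \frac{1}{2} - \frac{\sqrt{29}}{2}.
General solution: g(n) = A·r₁^n + B·r₂^n.
From the initial conditions, A + B = 4 and r₁A + r₂B = -6.
Since r₁ - r₂ = √29: A = (-6 - (4)r₂)/√29 = 2 - \frac{8 \sqrt{29}}{29}, and B = 4 - A = \frac{8 \sqrt{29}}{29} + 2.
So g(n) = \left(2 - \frac{8 \sqrt{29}}{29}\right)\left(\frac{1}{2} + \frac{\sqrt{29}}{2}\right)^n + \left(\frac{8 \sqrt{29}}{29} + 2\right)\left(\frac{1}{2} - \frac{\sqrt{29}}{2}\right)^n.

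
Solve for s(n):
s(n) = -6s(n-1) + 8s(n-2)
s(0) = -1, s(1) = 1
Characteristic equation: x² + 6x - 8 = 0.
Discriminant Δ = (-6)² + 4·(8) = 68.
Roots r₁,₂ = (-6 ± √68)/2, so r₁ = -3 + \sqrt{17}, r₂ = - \sqrt{17} - 3.
General solution: s(n) = A·r₁^n + B·r₂^n.
From the initial conditions, A + B = -1 and r₁A + r₂B = 1.
Since r₁ - r₂ = √68: A = (1 - (-1)r₂)/√68 = - \frac{1}{2} - \frac{\sqrt{17}}{17}, and B = -1 - A = - \frac{1}{2} + \frac{\sqrt{17}}{17}.
So s(n) = \left(- \frac{1}{2} - \frac{\sqrt{17}}{17}\right)\left(-3 + \sqrt{17}\right)^n + \left(- \frac{1}{2} + \frac{\sqrt{17}}{17}\right)\left(- \sqrt{17} - 3\right)^n.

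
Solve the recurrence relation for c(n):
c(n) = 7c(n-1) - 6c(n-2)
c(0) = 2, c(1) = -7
Characteristic equation: x² - 7x + 6 = 0, which factors as (x - (1))(x - (6)) = 0.
Roots r₁ = 1, r₂ = 6 (distinct).
General solution: c(n) = A·(1)^n + B·(6)^n.
From c(0) = 2: A + B = 2.
From c(1) = -7: A + 6B = -7.
Solving: A = \frac{19}{5}, B = - \frac{9}{5}.
So c(n) = \frac{19}{5} - \frac{9 \cdot 6^{n}}{5}.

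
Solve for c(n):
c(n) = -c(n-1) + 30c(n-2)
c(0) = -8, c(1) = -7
Characteristic equation: x² + x - 30 = 0, which factors as (x - (5))(x - (-6)) = 0.
Roots r₁ = 5, r₂ = -6 (distinct).
General solution: c(n) = A·(5)^n + B·(-6)^n.
From c(0) = -8: A + B = -8.
From c(1) = -7: 5A - 6B = -7.
Solving: A = -5, B = -3.
So c(n) = - 3 \left(-6\right)^{n} - 5 \cdot 5^{n}.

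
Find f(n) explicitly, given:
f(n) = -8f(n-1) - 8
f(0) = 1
First-order linear non-homogeneous.
Homogeneous solution: f_h(n) = A·(-8)^n.
Try constant particular solution f_p = K: K = -8K - 8 ⇒ K = - \frac{8}{9}.
General: f(n) = A·(-8)^n - \frac{8}{9}.
Apply f(0) = 1: A - \frac{8}{9} = 1 ⇒ A = \frac{17}{9}.
So f(n) = \frac{17 \left(-8\right)^{n}}{9} - \frac{8}{9}.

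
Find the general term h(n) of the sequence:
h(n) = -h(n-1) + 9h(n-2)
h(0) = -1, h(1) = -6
Characteristic equation: x² + x - 9 = 0.
Discriminant Δ = (-1)² + 4·(9) = 37.
Roots r₁,₂ = (-1 ± √37)/2, so r₁ = - \frac{1}{2} + \frac{\sqrt{37}}{2}, r₂ = - \frac{\sqrt{37}}{2} - \frac{1}{2}.
General solution: h(n) = A·r₁^n + B·r₂^n.
From the initial conditions, A + B = -1 and r₁A + r₂B = -6.
Since r₁ - r₂ = √37: A = (-6 - (-1)r₂)/√37 = - \frac{13 \sqrt{37}}{74} - \frac{1}{2}, and B = -1 - A = - \frac{1}{2} + \frac{13 \sqrt{37}}{74}.
So h(n) = \left(- \frac{13 \sqrt{37}}{74} - \frac{1}{2}\right)\left(- \frac{1}{2} + \frac{\sqrt{37}}{2}\right)^n + \left(- \frac{1}{2} + \frac{13 \sqrt{37}}{74}\right)\left(- \frac{\sqrt{37}}{2} - \frac{1}{2}\right)^n.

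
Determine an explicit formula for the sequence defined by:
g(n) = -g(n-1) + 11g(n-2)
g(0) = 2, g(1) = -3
Characteristic equation: x² + x - 11 = 0.
Discriminant Δ = (-1)² + 4·(11) = 45.
Roots r₁,₂ = (-1 ± √45)/2, so r₁ = - \frac{1}{2} + \frac{3 \sqrt{5}}{2}, r₂ = - \frac{3 \sqrt{5}}{2} - \frac{1}{2}.
General solution: g(n) = A·r₁^n + B·r₂^n.
From the initial conditions, A + B = 2 and r₁A + r₂B = -3.
Since r₁ - r₂ = √45: A = (-3 - (2)r₂)/√45 = 1 - \frac{2 \sqrt{5}}{15}, and B = 2 - A = \frac{2 \sqrt{5}}{15} + 1.
So g(n) = \left(1 - \frac{2 \sqrt{5}}{15}\right)\left(- \frac{1}{2} + \frac{3 \sqrt{5}}{2}\right)^n + \left(\frac{2 \sqrt{5}}{15} + 1\right)\left(- \frac{3 \sqrt{5}}{2} - \frac{1}{2}\right)^n.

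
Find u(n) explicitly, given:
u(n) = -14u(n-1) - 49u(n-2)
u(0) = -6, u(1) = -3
Characteristic equation: x² + 14x + 49 = 0, which is (x - (-7))².
Repeated root r = -7.
General solution: u(n) = (A + Bn)·(-7)^n.
From u(0) = -6: A = -6.
From u(1) = -3: (A + B)·(-7) = -3 ⇒ B = \frac{45}{7}.
So u(n) = \left(\frac{45 n}{7} - 6\right) \cdot (-7)^n.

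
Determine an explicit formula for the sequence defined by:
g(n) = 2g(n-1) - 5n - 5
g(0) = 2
First-order linear with linear forcing.
Homogeneous solution: g_h(n) = A·(2)^n.
Try particular g_p(n) = pn + q. Substituting:
  pn + q = 2(p(n-1) + q) - 5n - 5.
Matching the n-coefficient: p = 2p - 5 ⇒ p = 5.
Matching constants: q = -2p + 2q - 5 ⇒ q = 15.
General: g(n) = A·(2)^n + 5 n + 15.
Apply g(0) = 2: A + 15 = 2 ⇒ A = -13.
So g(n) = - 13 \cdot 2^{n} + 5 n + 15.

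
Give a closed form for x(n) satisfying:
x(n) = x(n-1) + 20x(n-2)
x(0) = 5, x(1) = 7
Characteristic equation: x² - x - 20 = 0, which factors as (x - (5))(x - (-4)) = 0.
Roots r₁ = 5, r₂ = -4 (distinct).
General solution: x(n) = A·(5)^n + B·(-4)^n.
From x(0) = 5: A + B = 5.
From x(1) = 7: 5A - 4B = 7.
Solving: A = 3, B = 2.
So x(n) = 2 \left(-4\right)^{n} + 3 \cdot 5^{n}.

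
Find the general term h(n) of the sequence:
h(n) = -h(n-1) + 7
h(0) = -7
First-order linear non-homogeneous.
Homogeneous solution: h_h(n) = A·(-1)^n.
Try constant particular solution h_p = K: K = -K + 7 ⇒ K = \frac{7}{2}.
General: h(n) = A·(-1)^n + \frac{7}{2}.
Apply h(0) = -7: A + \frac{7}{2} = -7 ⇒ A = - \frac{21}{2}.
So h(n) = \frac{7}{2} - \frac{21 \left(-1\right)^{n}}{2}.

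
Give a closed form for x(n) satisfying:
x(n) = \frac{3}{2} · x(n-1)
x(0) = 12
Pure geometric recurrence with ratio \frac{3}{2}.
By induction x(n) = x(0) · (\frac{3}{2})^n = 12 \left(\frac{3}{2}\right)^{n}.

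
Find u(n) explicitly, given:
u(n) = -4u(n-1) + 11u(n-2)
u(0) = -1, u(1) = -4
Characteristic equation: x² + 4x - 11 = 0.
Discriminant Δ = (-4)² + 4·(11) = 60.
Roots r₁,₂ = (-4 ± √60)/2, so r₁ = -2 + \sqrt{15}, r₂ = - \sqrt{15} - 2.
General solution: u(n) = A·r₁^n + B·r₂^n.
From the initial conditions, A + B = -1 and r₁A + r₂B = -4.
Since r₁ - r₂ = √60: A = (-4 - (-1)r₂)/√60 = - \frac{\sqrt{15}}{5} - \frac{1}{2}, and B = -1 - A = - \frac{1}{2} + \frac{\sqrt{15}}{5}.
So u(n) = \left(- \frac{\sqrt{15}}{5} - \frac{1}{2}\right)\left(-2 + \sqrt{15}\right)^n + \left(- \frac{1}{2} + \frac{\sqrt{15}}{5}\right)\left(- \sqrt{15} - 2\right)^n.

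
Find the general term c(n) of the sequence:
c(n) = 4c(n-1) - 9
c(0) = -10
First-order linear non-homogeneous.
Homogeneous solution: c_h(n) = A·(4)^n.
Try constant particular solution c_p = K: K = 4K - 9 ⇒ K = 3.
General: c(n) = A·(4)^n + 3.
Apply c(0) = -10: A + 3 = -10 ⇒ A = -13.
So c(n) = 3 - 13 \cdot 4^{n}.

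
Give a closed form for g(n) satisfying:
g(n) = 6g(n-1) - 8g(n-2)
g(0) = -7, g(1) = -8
Characteristic equation: x² - 6x + 8 = 0, which factors as (x - (4))(x - (2)) = 0.
Roots r₁ = 4, r₂ = 2 (distinct).
General solution: g(n) = A·(4)^n + B·(2)^n.
From g(0) = -7: A + B = -7.
From g(1) = -8: 4A + 2B = -8.
Solving: A = 3, B = -10.
So g(n) = - 10 \cdot 2^{n} + 3 \cdot 4^{n}.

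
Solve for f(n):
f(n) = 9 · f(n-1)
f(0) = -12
Pure geometric recurrence with ratio 9.
By induction f(n) = f(0) · (9)^n = - 12 \cdot 9^{n}.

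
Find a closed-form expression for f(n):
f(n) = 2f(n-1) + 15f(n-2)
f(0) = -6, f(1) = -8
Characteristic equation: x² - 2x - 15 = 0, which factors as (x - (5))(x - (-3)) = 0.
Roots r₁ = 5, r₂ = -3 (distinct).
General solution: f(n) = A·(5)^n + B·(-3)^n.
From f(0) = -6: A + B = -6.
From f(1) = -8: 5A - 3B = -8.
Solving: A = - \frac{13}{4}, B = - \frac{11}{4}.
So f(n) = - \frac{11 \left(-3\right)^{n}}{4} - \frac{13 \cdot 5^{n}}{4}.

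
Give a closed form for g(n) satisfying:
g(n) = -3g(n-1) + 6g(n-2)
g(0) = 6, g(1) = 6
Characteristic equation: x² + 3x - 6 = 0.
Discriminant Δ = (-3)² + 4·(6) = 33.
Roots r₁,₂ = (-3 ± √33)/2, so r₁ = - \frac{3}{2} + \frac{\sqrt{33}}{2}, r₂ = - \frac{\sqrt{33}}{2} - \frac{3}{2}.
General solution: g(n) = A·r₁^n + B·r₂^n.
From the initial conditions, A + B = 6 and r₁A + r₂B = 6.
Since r₁ - r₂ = √33: A = (6 - (6)r₂)/√33 = \frac{5 \sqrt{33}}{11} + 3, and B = 6 - A = 3 - \frac{5 \sqrt{33}}{11}.
So g(n) = \left(\frac{5 \sqrt{33}}{11} + 3\right)\left(- \frac{3}{2} + \frac{\sqrt{33}}{2}\right)^n + \left(3 - \frac{5 \sqrt{33}}{11}\right)\left(- \frac{\sqrt{33}}{2} - \frac{3}{2}\right)^n.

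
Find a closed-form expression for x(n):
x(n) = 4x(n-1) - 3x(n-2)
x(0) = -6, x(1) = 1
Characteristic equation: x² - 4x + 3 = 0, which factors as (x - (1))(x - (3)) = 0.
Roots r₁ = 1, r₂ = 3 (distinct).
General solution: x(n) = A·(1)^n + B·(3)^n.
From x(0) = -6: A + B = -6.
From x(1) = 1: A + 3B = 1.
Solving: A = - \frac{19}{2}, B = \frac{7}{2}.
So x(n) = \frac{7 \cdot 3^{n}}{2} - \frac{19}{2}.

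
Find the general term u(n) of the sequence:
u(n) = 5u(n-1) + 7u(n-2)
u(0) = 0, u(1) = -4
Characteristic equation: x² - 5x - 7 = 0.
Discriminant Δ = (5)² + 4·(7) = 53.
Roots r₁,₂ = (5 ± √53)/2, so r₁ = \frac{5}{2} + \frac{\sqrt{53}}{2}, r₂ = \frac{5}{2} - \frac{\sqrt{53}}{2}.
General solution: u(n) = A·r₁^n + B·r₂^n.
From the initial conditions, A + B = 0 and r₁A + r₂B = -4.
Since r₁ - r₂ = √53: A = (-4 - (0)r₂)/√53 = - \frac{4 \sqrt{53}}{53}, and B = 0 - A = \frac{4 \sqrt{53}}{53}.
So u(n) = \left(- \frac{4 \sqrt{53}}{53}\right)\left(\frac{5}{2} + \frac{\sqrt{53}}{2}\right)^n + \left(\frac{4 \sqrt{53}}{53}\right)\left(\frac{5}{2} - \frac{\sqrt{53}}{2}\right)^n.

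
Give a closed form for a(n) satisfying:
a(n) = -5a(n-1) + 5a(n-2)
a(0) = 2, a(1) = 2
Characteristic equation: x² + 5x - 5 = 0.
Discriminant Δ = (-5)² + 4·(5) = 45.
Roots r₁,₂ = (-5 ± √45)/2, so r₁ = - \frac{5}{2} + \frac{3 \sqrt{5}}{2}, r₂ = - \frac{3 \sqrt{5}}{2} - \frac{5}{2}.
General solution: a(n) = A·r₁^n + B·r₂^n.
From the initial conditions, A + B = 2 and r₁A + r₂B = 2.
Since r₁ - r₂ = √45: A = (2 - (2)r₂)/√45 = 1 + \frac{7 \sqrt{5}}{15}, and B = 2 - A = 1 - \frac{7 \sqrt{5}}{15}.
So a(n) = \left(1 + \frac{7 \sqrt{5}}{15}\right)\left(- \frac{5}{2} + \frac{3 \sqrt{5}}{2}\right)^n + \left(1 - \frac{7 \sqrt{5}}{15}\right)\left(- \frac{3 \sqrt{5}}{2} - \frac{5}{2}\right)^n.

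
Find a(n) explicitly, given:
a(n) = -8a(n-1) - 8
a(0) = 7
First-order linear non-homogeneous.
Homogeneous solution: a_h(n) = A·(-8)^n.
Try constant particular solution a_p = K: K = -8K - 8 ⇒ K = - \frac{8}{9}.
General: a(n) = A·(-8)^n - \frac{8}{9}.
Apply a(0) = 7: A - \frac{8}{9} = 7 ⇒ A = \frac{71}{9}.
So a(n) = \frac{71 \left(-8\right)^{n}}{9} - \frac{8}{9}.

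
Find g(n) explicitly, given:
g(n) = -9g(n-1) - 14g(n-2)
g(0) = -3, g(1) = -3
Characteristic equation: x² + 9x + 14 = 0, which factors as (x - (-7))(x - (-2)) = 0.
Roots r₁ = -7, r₂ = -2 (distinct).
General solution: g(n) = A·(-7)^n + B·(-2)^n.
From g(0) = -3: A + B = -3.
From g(1) = -3: -7A - 2B = -3.
Solving: A = \frac{9}{5}, B = - \frac{24}{5}.
So g(n) = - \frac{24 \left(-2\right)^{n}}{5} + \frac{9 \left(-7\right)^{n}}{5}.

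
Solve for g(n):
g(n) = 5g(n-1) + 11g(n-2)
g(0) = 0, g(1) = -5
Characteristic equation: x² - 5x - 11 = 0.
Discriminant Δ = (5)² + 4·(11) = 69.
Roots r₁,₂ = (5 ± √69)/2, so r₁ = \frac{5}{2} + \frac{\sqrt{69}}{2}, r₂ = \frac{5}{2} - \frac{\sqrt{69}}{2}.
General solution: g(n) = A·r₁^n + B·r₂^n.
From the initial conditions, A + B = 0 and r₁A + r₂B = -5.
Since r₁ - r₂ = √69: A = (-5 - (0)r₂)/√69 = - \frac{5 \sqrt{69}}{69}, and B = 0 - A = \frac{5 \sqrt{69}}{69}.
So g(n) = \left(- \frac{5 \sqrt{69}}{69}\right)\left(\frac{5}{2} + \frac{\sqrt{69}}{2}\right)^n + \left(\frac{5 \sqrt{69}}{69}\right)\left(\frac{5}{2} - \frac{\sqrt{69}}{2}\right)^n.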